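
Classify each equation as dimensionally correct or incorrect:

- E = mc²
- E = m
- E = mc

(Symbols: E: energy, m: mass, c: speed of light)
Dimensionally correct: E = mc²
Dimensionally incorrect: E = m, E = mc
Ordered (correct first, then incorrect): E = mc², E = m, E = mc

- E = mc²: LHS [L^2 M T^-2], RHS [L^2 M T^-2] → correct ✓
- E = m: LHS [L^2 M T^-2], RHS [M] → incorrect ✗
- E = mc: LHS [L^2 M T^-2], RHS [L M T^-1] → incorrect ✗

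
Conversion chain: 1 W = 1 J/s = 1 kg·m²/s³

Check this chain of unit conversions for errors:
The chain is correct (no errors).

Correct: Watt is Joule per second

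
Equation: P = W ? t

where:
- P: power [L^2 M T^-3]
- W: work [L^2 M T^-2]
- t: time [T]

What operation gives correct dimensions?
division (÷): P = W ÷ t

P [L^2 M T^-3]; W [L^2 M T^-2]; t [T].
W × t → [L^2 M T^-1] ✗
W ÷ t → [L^2 M T^-3] ✓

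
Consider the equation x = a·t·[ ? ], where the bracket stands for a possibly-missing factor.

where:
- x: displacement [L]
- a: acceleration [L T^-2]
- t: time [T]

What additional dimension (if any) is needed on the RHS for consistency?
[T] — time (e.g. t)

x has dimensions [L]; a·t has dimensions [L T^-1].
The bracketed factor must supply [L] / [L T^-1] = [T].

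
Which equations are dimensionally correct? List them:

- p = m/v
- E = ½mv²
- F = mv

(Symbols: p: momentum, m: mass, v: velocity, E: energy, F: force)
Dimensionally correct: E = ½mv²
Dimensionally incorrect: p = m/v, F = mv
Ordered (correct first, then incorrect): E = ½mv², p = m/v, F = mv

- p = m/v: LHS [L M T^-1], RHS [L^-1 M T] → incorrect ✗
- E = ½mv²: LHS [L^2 M T^-2], RHS [L^2 M T^-2] → correct ✓
- F = mv: LHS [L M T^-2], RHS [L M T^-1] → incorrect ✗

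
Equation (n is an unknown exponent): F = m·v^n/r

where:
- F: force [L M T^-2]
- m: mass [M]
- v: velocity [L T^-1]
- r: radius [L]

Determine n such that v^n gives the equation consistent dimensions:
n = 2

F has dimensions [L M T^-2]; v has dimensions [L T^-1].
The rest of the RHS has dimensions [L^-1 M], so v^n must supply [L^2 T^-2].
With n = 2: m·v^2/r has dimensions [L M T^-2], matching the LHS ✓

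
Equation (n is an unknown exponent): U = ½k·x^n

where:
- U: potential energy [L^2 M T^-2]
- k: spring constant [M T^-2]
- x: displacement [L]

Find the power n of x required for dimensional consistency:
n = 2

U has dimensions [L^2 M T^-2]; x has dimensions [L].
The rest of the RHS has dimensions [M T^-2], so x^n must supply [L^2].
With n = 2: ½k·x^2 has dimensions [L^2 M T^-2], matching the LHS ✓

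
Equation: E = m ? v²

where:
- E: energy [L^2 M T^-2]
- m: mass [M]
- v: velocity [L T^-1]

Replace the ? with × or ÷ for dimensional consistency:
multiplication (×): E = m × v²

E [L^2 M T^-2]; m [M]; v² [L^2 T^-2].
m × v² → [L^2 M T^-2] ✓
m ÷ v² → [L^-2 M T^2] ✗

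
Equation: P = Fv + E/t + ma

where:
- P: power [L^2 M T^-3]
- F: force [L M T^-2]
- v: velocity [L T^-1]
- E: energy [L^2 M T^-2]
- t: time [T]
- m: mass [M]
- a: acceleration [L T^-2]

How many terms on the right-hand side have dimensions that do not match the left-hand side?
1

LHS P: [L^2 M T^-3]
- Fv: [L^2 M T^-3] ✓
- E/t: [L^2 M T^-3] ✓
- ma: [L M T^-2] ✗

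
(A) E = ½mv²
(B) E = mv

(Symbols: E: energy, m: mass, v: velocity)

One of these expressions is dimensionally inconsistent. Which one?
(B)

(A) E = ½mv²: LHS [L^2 M T^-2], RHS [L^2 M T^-2] ✓
(B) E = mv: LHS [L^2 M T^-2], RHS [L M T^-1] ✗

Expression (B) E = mv is dimensionally incorrect.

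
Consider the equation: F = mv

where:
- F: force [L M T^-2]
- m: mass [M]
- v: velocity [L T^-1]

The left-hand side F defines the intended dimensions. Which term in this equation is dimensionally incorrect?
The right-hand side term mv

F has dimensions [L M T^-2], but mv has dimensions [L M T^-1], so the term mv is dimensionally wrong for F.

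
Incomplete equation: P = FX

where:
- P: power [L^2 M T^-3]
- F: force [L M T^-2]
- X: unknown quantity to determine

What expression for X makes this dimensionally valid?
X = v (velocity), dimensions [L T^-1]

P has dimensions [L^2 M T^-3]; the rest of the RHS (F) has dimensions [L M T^-2].
So X must have dimensions [L T^-1] — X = v (velocity).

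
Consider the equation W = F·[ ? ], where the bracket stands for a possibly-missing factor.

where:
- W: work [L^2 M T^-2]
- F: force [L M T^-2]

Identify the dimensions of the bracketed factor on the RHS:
[L] — length (e.g. a distance d)

W has dimensions [L^2 M T^-2]; F has dimensions [L M T^-2].
The bracketed factor must supply [L^2 M T^-2] / [L M T^-2] = [L].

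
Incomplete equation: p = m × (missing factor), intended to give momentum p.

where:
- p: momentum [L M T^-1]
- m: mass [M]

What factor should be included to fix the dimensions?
v (velocity), dimensions [L T^-1]

p has dimensions [L M T^-1] and m has dimensions [M].
The missing factor must have dimensions [L M T^-1] / [M] = [L T^-1], i.e. velocity (v).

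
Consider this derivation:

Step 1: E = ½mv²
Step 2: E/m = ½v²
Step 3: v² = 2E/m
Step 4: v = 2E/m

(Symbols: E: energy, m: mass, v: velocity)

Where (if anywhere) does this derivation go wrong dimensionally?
Step 4

Step 1: E = ½mv² → LHS [L^2 M T^-2], RHS [L^2 M T^-2] ✓
Step 2: E/m = ½v² → LHS [L^2 T^-2], RHS [L^2 T^-2] ✓
Step 3: v² = 2E/m → LHS [L^2 T^-2], RHS [L^2 T^-2] ✓
Step 4: v = 2E/m → LHS [L T^-1], RHS [L^2 T^-2] ✗

The first dimensional inconsistency appears in step 4: v = 2E/m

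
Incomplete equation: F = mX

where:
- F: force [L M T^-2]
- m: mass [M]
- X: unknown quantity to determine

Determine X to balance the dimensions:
X = a (acceleration), dimensions [L T^-2]

F has dimensions [L M T^-2]; the rest of the RHS (m) has dimensions [M].
So X must have dimensions [L T^-2] — X = a (acceleration).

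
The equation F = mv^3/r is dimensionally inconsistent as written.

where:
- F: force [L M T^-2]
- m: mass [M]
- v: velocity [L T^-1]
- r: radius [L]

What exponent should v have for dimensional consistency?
The exponent of v should be 2: F = mv^2/r

The LHS F has dimensions [L M T^-2]; v has dimensions [L T^-1].
As written, the RHS mv^3/r (exponent 3 on v) has dimensions [L^2 M T^-3], which does not match.
With exponent 2, the RHS mv^2/r has dimensions [L M T^-2], matching the LHS.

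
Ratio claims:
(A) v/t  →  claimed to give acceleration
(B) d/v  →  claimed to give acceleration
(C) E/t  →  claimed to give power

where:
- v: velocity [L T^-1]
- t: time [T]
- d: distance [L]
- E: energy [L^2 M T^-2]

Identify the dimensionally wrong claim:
(B) d/v does not give acceleration

(A) v/t: [L T^-2] = acceleration [L T^-2] ✓
(B) d/v: [T] ≠ acceleration [L T^-2] ✗
(C) E/t: [L^2 M T^-3] = power [L^2 M T^-3] ✓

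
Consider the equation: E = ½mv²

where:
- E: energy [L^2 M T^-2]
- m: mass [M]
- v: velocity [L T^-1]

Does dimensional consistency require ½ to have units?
No

E has dimensions [L^2 M T^-2] and mv² already has dimensions [L^2 M T^-2], so the equation balances without ½ contributing any dimensions. ½ is a pure (dimensionless) number; changing or removing it would not affect dimensional consistency.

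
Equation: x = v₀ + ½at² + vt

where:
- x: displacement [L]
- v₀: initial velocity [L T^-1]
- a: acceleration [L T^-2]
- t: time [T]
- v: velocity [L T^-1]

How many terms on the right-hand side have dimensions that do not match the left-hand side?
1

LHS x: [L]
- v₀: [L T^-1] ✗
- ½at²: [L] ✓
- vt: [L] ✓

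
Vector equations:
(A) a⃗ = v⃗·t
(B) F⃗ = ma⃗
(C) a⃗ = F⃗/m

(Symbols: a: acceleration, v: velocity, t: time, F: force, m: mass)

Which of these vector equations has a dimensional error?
(A) a⃗ = v⃗·t

(A) a⃗ = v⃗·t: LHS [L T^-2], RHS [L] ✗ — acceleration is velocity per time; should be v⃗/t
(B) F⃗ = ma⃗: LHS [L M T^-2], RHS [L M T^-2] ✓ — Force and acceleration are vectors, mass is a scalar
(C) a⃗ = F⃗/m: LHS [L T^-2], RHS [L T^-2] ✓ — force (vector) divided by mass (scalar)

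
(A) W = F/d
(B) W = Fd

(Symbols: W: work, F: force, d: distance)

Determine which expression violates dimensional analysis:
(A)

(A) W = F/d: LHS [L^2 M T^-2], RHS [M T^-2] ✗
(B) W = Fd: LHS [L^2 M T^-2], RHS [L^2 M T^-2] ✓

Expression (A) W = F/d is dimensionally incorrect.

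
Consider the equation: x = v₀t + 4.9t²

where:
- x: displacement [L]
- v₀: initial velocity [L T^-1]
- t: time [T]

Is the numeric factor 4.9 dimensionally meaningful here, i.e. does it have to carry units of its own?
Yes

x has dimensions [L], while t² alone has dimensions [T^2]. For the equation to balance, the factor 4.9 must carry dimensions [L T^-2] — it is a dimensional constant (a numerical value of a physical quantity with its units suppressed), not a pure number.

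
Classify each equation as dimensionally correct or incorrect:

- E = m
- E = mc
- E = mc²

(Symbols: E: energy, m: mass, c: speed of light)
Dimensionally correct: E = mc²
Dimensionally incorrect: E = m, E = mc
Ordered (correct first, then incorrect): E = mc², E = m, E = mc

- E = m: LHS [L^2 M T^-2], RHS [M] → incorrect ✗
- E = mc: LHS [L^2 M T^-2], RHS [L M T^-1] → incorrect ✗
- E = mc²: LHS [L^2 M T^-2], RHS [L^2 M T^-2] → correct ✓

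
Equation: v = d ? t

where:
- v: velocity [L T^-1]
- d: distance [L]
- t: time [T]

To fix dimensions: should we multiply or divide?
division (÷): v = d ÷ t

v [L T^-1]; d [L]; t [T].
d × t → [L T] ✗
d ÷ t → [L T^-1] ✓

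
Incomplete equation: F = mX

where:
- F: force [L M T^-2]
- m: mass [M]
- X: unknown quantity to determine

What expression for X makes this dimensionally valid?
X = a (acceleration), dimensions [L T^-2]

F has dimensions [L M T^-2]; the rest of the RHS (m) has dimensions [M].
So X must have dimensions [L T^-2] — X = a (acceleration).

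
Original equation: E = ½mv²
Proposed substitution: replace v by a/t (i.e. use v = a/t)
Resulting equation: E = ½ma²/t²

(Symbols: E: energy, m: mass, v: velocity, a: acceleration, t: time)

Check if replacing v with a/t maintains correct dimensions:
No

[v] = [L T^-1] and [a/t] = [L T^-3]. These differ, so the substitution replaces a quantity by one of different dimensions and the result E = ½ma²/t² has LHS [L^2 M T^-2] vs RHS [L^2 M T^-6] — inconsistent.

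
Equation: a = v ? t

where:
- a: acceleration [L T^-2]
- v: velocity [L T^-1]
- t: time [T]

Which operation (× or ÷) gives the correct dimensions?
division (÷): a = v ÷ t

a [L T^-2]; v [L T^-1]; t [T].
v × t → [L] ✗
v ÷ t → [L T^-2] ✓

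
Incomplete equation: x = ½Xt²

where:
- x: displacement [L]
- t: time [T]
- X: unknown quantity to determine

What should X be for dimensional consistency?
X = a (acceleration), dimensions [L T^-2]

x has dimensions [L]; the rest of the RHS (½ t²) has dimensions [T^2].
So X must have dimensions [L T^-2] — X = a (acceleration).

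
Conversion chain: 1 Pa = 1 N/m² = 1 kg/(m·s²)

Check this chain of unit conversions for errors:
The chain is correct (no errors).

Correct: Pascal is Newton per square meter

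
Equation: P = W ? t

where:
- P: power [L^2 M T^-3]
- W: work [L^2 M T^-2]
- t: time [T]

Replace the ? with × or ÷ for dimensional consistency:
division (÷): P = W ÷ t

P [L^2 M T^-3]; W [L^2 M T^-2]; t [T].
W × t → [L^2 M T^-1] ✗
W ÷ t → [L^2 M T^-3] ✓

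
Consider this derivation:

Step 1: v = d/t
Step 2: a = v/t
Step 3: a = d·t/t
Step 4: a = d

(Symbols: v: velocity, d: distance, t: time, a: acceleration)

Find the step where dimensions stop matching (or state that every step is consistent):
Step 3

Step 1: v = d/t → LHS [L T^-1], RHS [L T^-1] ✓
Step 2: a = v/t → LHS [L T^-2], RHS [L T^-2] ✓
Step 3: a = d·t/t → LHS [L T^-2], RHS [L] ✗

The first dimensional inconsistency appears in step 3: a = d·t/t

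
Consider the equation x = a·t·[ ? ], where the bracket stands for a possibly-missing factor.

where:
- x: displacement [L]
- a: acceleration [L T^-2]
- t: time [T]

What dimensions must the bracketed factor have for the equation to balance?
[T] — time (e.g. t)

x has dimensions [L]; a·t has dimensions [L T^-1].
The bracketed factor must supply [L] / [L T^-1] = [T].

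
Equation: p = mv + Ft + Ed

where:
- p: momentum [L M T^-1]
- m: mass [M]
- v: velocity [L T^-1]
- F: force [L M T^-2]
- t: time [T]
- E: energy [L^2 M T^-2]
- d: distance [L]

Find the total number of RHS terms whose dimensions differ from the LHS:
1

LHS p: [L M T^-1]
- mv: [L M T^-1] ✓
- Ft: [L M T^-1] ✓
- Ed: [L^3 M T^-2] ✗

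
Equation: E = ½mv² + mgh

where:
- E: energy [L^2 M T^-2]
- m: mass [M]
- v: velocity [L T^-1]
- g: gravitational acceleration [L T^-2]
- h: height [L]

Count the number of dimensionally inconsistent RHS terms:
0

LHS E: [L^2 M T^-2]
- ½mv²: [L^2 M T^-2] ✓
- mgh: [L^2 M T^-2] ✓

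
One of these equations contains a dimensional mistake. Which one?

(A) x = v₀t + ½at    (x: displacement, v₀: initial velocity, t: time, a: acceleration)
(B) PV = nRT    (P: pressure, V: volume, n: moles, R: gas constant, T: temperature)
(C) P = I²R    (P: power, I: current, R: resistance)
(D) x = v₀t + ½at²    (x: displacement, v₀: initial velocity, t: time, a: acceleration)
(A) x = v₀t + ½at

The equation (A) x = v₀t + ½at is dimensionally incorrect.

LHS (x): [L]
RHS terms:
  - v₀t: [L] ✓
  - ½at: [L T^-1] ✗ (does not match LHS)

The dimensions do not match. The other three equations balance.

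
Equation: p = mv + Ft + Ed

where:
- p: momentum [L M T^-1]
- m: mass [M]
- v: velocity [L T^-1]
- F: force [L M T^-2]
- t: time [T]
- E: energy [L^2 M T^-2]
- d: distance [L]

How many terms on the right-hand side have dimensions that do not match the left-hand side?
1

LHS p: [L M T^-1]
- mv: [L M T^-1] ✓
- Ft: [L M T^-1] ✓
- Ed: [L^3 M T^-2] ✗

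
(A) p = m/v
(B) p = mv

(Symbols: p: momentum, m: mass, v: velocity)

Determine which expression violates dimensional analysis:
(A)

(A) p = m/v: LHS [L M T^-1], RHS [L^-1 M T] ✗
(B) p = mv: LHS [L M T^-1], RHS [L M T^-1] ✓

Expression (A) p = m/v is dimensionally incorrect.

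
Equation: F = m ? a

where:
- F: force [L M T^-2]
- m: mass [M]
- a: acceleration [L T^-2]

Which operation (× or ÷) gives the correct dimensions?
multiplication (×): F = m × a

F [L M T^-2]; m [M]; a [L T^-2].
m × a → [L M T^-2] ✓
m ÷ a → [L^-1 M T^2] ✗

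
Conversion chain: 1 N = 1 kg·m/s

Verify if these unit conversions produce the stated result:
The chain is incorrect (it contains an error).

Incorrect: Newton is kg·m/s², not kg·m/s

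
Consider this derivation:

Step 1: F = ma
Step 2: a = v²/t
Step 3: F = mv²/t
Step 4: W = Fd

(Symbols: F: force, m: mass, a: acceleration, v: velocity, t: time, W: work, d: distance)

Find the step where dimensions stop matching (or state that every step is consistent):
Step 2

Step 1: F = ma → LHS [L M T^-2], RHS [L M T^-2] ✓
Step 2: a = v²/t → LHS [L T^-2], RHS [L^2 T^-3] ✗

The first dimensional inconsistency appears in step 2: a = v²/t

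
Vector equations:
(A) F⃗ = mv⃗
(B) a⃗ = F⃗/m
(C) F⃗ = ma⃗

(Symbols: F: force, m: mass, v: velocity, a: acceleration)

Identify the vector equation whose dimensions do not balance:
(A) F⃗ = mv⃗

(A) F⃗ = mv⃗: LHS [L M T^-2], RHS [L M T^-1] ✗ — mass times velocity is momentum, not force; should be ma⃗
(B) a⃗ = F⃗/m: LHS [L T^-2], RHS [L T^-2] ✓ — force (vector) divided by mass (scalar)
(C) F⃗ = ma⃗: LHS [L M T^-2], RHS [L M T^-2] ✓ — Force and acceleration are vectors, mass is a scalar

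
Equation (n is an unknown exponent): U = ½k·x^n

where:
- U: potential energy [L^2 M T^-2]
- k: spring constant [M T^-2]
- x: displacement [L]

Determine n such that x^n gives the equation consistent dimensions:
n = 2

U has dimensions [L^2 M T^-2]; x has dimensions [L].
The rest of the RHS has dimensions [M T^-2], so x^n must supply [L^2].
With n = 2: ½k·x^2 has dimensions [L^2 M T^-2], matching the LHS ✓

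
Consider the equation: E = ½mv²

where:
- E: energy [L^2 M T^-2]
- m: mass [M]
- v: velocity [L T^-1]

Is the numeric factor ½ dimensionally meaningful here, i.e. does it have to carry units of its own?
No

E has dimensions [L^2 M T^-2] and mv² already has dimensions [L^2 M T^-2], so the equation balances without ½ contributing any dimensions. ½ is a pure (dimensionless) number; changing or removing it would not affect dimensional consistency.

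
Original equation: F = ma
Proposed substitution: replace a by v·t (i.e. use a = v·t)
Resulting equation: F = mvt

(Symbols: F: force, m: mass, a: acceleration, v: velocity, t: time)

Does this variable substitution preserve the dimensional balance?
No

[a] = [L T^-2] and [v·t] = [L]. These differ, so the substitution replaces a quantity by one of different dimensions and the result F = mvt has LHS [L M T^-2] vs RHS [L M] — inconsistent.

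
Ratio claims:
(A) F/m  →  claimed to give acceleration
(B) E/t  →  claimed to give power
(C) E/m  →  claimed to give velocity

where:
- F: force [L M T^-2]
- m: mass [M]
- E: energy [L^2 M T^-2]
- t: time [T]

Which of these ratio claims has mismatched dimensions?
(C) E/m does not give velocity

(A) F/m: [L T^-2] = acceleration [L T^-2] ✓
(B) E/t: [L^2 M T^-3] = power [L^2 M T^-3] ✓
(C) E/m: [L^2 T^-2] ≠ velocity [L T^-1] ✗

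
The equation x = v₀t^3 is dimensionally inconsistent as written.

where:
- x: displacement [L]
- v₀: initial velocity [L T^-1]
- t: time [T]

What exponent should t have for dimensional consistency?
The exponent of t should be 1: x = v₀t

The LHS x has dimensions [L]; t has dimensions [T].
As written, the RHS v₀t^3 (exponent 3 on t) has dimensions [L T^2], which does not match.
With exponent 1, the RHS v₀t has dimensions [L], matching the LHS.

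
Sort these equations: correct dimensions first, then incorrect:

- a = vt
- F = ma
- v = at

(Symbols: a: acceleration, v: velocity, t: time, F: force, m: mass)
Dimensionally correct: F = ma, v = at
Dimensionally incorrect: a = vt
Ordered (correct first, then incorrect): F = ma, v = at, a = vt

- a = vt: LHS [L T^-2], RHS [L] → incorrect ✗
- F = ma: LHS [L M T^-2], RHS [L M T^-2] → correct ✓
- v = at: LHS [L T^-1], RHS [L T^-1] → correct ✓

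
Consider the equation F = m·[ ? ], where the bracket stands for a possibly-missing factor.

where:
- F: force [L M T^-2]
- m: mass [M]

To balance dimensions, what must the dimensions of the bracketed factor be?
[L T^-2] — acceleration (e.g. a)

F has dimensions [L M T^-2]; m has dimensions [M].
The bracketed factor must supply [L M T^-2] / [M] = [L T^-2].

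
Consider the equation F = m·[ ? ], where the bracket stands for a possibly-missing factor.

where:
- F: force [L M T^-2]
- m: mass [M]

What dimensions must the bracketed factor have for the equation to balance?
[L T^-2] — acceleration (e.g. a)

F has dimensions [L M T^-2]; m has dimensions [M].
The bracketed factor must supply [L M T^-2] / [M] = [L T^-2].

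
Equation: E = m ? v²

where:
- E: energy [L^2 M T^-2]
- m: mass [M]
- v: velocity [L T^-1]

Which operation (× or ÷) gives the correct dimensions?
multiplication (×): E = m × v²

E [L^2 M T^-2]; m [M]; v² [L^2 T^-2].
m × v² → [L^2 M T^-2] ✓
m ÷ v² → [L^-2 M T^2] ✗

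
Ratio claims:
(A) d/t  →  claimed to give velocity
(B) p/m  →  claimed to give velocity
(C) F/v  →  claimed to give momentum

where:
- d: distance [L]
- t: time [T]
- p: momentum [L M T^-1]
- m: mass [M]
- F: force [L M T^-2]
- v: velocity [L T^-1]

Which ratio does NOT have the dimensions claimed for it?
(C) F/v does not give momentum

(A) d/t: [L T^-1] = velocity [L T^-1] ✓
(B) p/m: [L T^-1] = velocity [L T^-1] ✓
(C) F/v: [M T^-1] ≠ momentum [L M T^-1] ✗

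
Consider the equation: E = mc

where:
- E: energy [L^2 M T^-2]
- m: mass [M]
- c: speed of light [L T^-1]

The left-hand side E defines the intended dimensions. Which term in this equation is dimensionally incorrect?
The right-hand side term mc

E has dimensions [L^2 M T^-2], but mc has dimensions [L M T^-1], so the term mc is dimensionally wrong for E.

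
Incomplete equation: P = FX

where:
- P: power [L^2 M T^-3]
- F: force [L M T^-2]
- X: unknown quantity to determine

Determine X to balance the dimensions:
X = v (velocity), dimensions [L T^-1]

P has dimensions [L^2 M T^-3]; the rest of the RHS (F) has dimensions [L M T^-2].
So X must have dimensions [L T^-1] — X = v (velocity).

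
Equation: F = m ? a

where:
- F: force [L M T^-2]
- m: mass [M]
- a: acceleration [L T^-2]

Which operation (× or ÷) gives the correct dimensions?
multiplication (×): F = m × a

F [L M T^-2]; m [M]; a [L T^-2].
m × a → [L M T^-2] ✓
m ÷ a → [L^-1 M T^2] ✗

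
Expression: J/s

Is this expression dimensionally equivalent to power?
Yes

The expression J/s has dimensions [L^2 M T^-3], which is exactly power [L^2 M T^-3].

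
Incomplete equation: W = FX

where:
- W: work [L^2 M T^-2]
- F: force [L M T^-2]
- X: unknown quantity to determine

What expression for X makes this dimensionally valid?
X = d (distance), dimensions [L]

W has dimensions [L^2 M T^-2]; the rest of the RHS (F) has dimensions [L M T^-2].
So X must have dimensions [L] — X = d (distance).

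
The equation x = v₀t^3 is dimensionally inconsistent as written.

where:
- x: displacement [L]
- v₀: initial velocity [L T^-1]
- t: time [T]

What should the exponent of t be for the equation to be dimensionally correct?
The exponent of t should be 1: x = v₀t

The LHS x has dimensions [L]; t has dimensions [T].
As written, the RHS v₀t^3 (exponent 3 on t) has dimensions [L T^2], which does not match.
With exponent 1, the RHS v₀t has dimensions [L], matching the LHS.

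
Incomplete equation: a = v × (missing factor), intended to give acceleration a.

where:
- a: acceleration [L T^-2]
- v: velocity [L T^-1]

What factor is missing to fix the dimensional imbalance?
1/t (inverse time), dimensions [T^-1]

a has dimensions [L T^-2] and v has dimensions [L T^-1].
The missing factor must have dimensions [L T^-2] / [L T^-1] = [T^-1], i.e. inverse time (1/t).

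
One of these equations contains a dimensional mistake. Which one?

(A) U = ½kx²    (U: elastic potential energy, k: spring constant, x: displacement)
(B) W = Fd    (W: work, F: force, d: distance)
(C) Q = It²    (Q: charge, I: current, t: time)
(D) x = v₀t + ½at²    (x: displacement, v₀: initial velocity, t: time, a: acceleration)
(C) Q = It²

The equation (C) Q = It² is dimensionally incorrect.

LHS (Q): [I T]
RHS (It²): [I T^2] ✗

The dimensions do not match. The other three equations balance.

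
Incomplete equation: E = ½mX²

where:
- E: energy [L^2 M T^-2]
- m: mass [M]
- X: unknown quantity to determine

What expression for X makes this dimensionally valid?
X = v (velocity), dimensions [L T^-1]

E has dimensions [L^2 M T^-2]; the rest of the RHS (½m) has dimensions [M].
So X² must have dimensions [L^2 T^-2], i.e. X has dimensions [L T^-1] — X = v (velocity).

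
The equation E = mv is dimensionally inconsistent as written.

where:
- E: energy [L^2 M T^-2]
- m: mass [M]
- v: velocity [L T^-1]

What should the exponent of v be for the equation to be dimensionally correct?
The exponent of v should be 2: E = mv^2

The LHS E has dimensions [L^2 M T^-2]; v has dimensions [L T^-1].
As written, the RHS mv (exponent 1 on v) has dimensions [L M T^-1], which does not match.
With exponent 2, the RHS mv^2 has dimensions [L^2 M T^-2], matching the LHS.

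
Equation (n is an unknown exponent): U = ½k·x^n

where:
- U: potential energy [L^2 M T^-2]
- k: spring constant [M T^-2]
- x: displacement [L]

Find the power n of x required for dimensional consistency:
n = 2

U has dimensions [L^2 M T^-2]; x has dimensions [L].
The rest of the RHS has dimensions [M T^-2], so x^n must supply [L^2].
With n = 2: ½k·x^2 has dimensions [L^2 M T^-2], matching the LHS ✓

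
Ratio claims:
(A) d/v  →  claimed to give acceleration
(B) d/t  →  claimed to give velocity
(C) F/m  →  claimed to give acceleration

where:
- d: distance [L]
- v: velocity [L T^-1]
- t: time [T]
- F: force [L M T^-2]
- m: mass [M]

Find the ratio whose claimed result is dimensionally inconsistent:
(A) d/v does not give acceleration

(A) d/v: [T] ≠ acceleration [L T^-2] ✗
(B) d/t: [L T^-1] = velocity [L T^-1] ✓
(C) F/m: [L T^-2] = acceleration [L T^-2] ✓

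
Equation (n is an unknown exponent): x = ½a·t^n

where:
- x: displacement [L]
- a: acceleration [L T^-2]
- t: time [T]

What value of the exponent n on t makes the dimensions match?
n = 2

x has dimensions [L]; t has dimensions [T].
The rest of the RHS has dimensions [L T^-2], so t^n must supply [T^2].
With n = 2: ½a·t^2 has dimensions [L], matching the LHS ✓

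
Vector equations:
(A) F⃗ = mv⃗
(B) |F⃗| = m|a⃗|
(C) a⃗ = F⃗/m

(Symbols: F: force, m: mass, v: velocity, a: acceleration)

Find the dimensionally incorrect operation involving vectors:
(A) F⃗ = mv⃗

(A) F⃗ = mv⃗: LHS [L M T^-2], RHS [L M T^-1] ✗ — mass times velocity is momentum, not force; should be ma⃗
(B) |F⃗| = m|a⃗|: LHS [L M T^-2], RHS [L M T^-2] ✓ — magnitudes of vectors are scalars
(C) a⃗ = F⃗/m: LHS [L T^-2], RHS [L T^-2] ✓ — force (vector) divided by mass (scalar)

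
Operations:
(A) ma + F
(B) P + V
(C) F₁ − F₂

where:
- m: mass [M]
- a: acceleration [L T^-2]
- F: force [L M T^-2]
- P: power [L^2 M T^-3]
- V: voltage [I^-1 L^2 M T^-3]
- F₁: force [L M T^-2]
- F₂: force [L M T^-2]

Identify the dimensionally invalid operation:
(B) P + V

(A) ma + F: ma [L M T^-2] and F [L M T^-2] — same dimensions ✓
(B) P + V: P [L^2 M T^-3] and V [I^-1 L^2 M T^-3] — different dimensions cannot be added/subtracted ✗
(C) F₁ − F₂: F₁ [L M T^-2] and F₂ [L M T^-2] — same dimensions ✓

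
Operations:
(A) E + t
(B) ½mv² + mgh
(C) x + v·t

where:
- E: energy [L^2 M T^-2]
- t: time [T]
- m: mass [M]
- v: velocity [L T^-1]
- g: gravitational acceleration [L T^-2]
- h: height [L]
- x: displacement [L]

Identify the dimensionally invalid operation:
(A) E + t

(A) E + t: E [L^2 M T^-2] and t [T] — different dimensions cannot be added/subtracted ✗
(B) ½mv² + mgh: ½mv² [L^2 M T^-2] and mgh [L^2 M T^-2] — same dimensions ✓
(C) x + v·t: x [L] and v·t [L] — same dimensions ✓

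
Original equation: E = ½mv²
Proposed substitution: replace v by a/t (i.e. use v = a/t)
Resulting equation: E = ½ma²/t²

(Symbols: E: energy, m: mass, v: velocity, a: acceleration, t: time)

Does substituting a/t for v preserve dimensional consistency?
No

[v] = [L T^-1] and [a/t] = [L T^-3]. These differ, so the substitution replaces a quantity by one of different dimensions and the result E = ½ma²/t² has LHS [L^2 M T^-2] vs RHS [L^2 M T^-6] — inconsistent.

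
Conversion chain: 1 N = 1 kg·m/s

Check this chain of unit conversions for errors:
The chain is incorrect (it contains an error).

Incorrect: Newton is kg·m/s², not kg·m/s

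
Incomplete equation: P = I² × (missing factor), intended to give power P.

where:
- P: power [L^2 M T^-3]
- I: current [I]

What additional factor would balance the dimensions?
R (resistance), dimensions [I^-2 L^2 M T^-3]

P has dimensions [L^2 M T^-3] and I² has dimensions [I^2].
The missing factor must have dimensions [L^2 M T^-3] / [I^2] = [I^-2 L^2 M T^-3], i.e. resistance (R).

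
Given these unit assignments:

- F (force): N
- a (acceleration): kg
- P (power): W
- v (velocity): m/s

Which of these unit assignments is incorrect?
a

The variable a (acceleration) should have units m/s², not kg.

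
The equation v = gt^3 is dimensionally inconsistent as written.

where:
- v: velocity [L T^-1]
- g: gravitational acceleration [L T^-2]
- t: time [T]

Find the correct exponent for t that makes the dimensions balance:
The exponent of t should be 1: v = gt

The LHS v has dimensions [L T^-1]; t has dimensions [T].
As written, the RHS gt^3 (exponent 3 on t) has dimensions [L T], which does not match.
With exponent 1, the RHS gt has dimensions [L T^-1], matching the LHS.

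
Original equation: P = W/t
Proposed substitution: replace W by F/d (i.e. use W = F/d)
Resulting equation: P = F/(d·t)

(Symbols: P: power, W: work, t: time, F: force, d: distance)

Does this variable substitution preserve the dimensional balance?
No

[W] = [L^2 M T^-2] and [F/d] = [M T^-2]. These differ, so the substitution replaces a quantity by one of different dimensions and the result P = F/(d·t) has LHS [L^2 M T^-3] vs RHS [M T^-3] — inconsistent.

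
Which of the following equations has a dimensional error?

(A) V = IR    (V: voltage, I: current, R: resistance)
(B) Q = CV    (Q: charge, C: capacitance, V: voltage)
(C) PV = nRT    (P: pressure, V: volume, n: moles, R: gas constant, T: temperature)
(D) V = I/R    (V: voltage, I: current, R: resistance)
(D) V = I/R

The equation (D) V = I/R is dimensionally incorrect.

LHS (V): [I^-1 L^2 M T^-3]
RHS (I/R): [I^3 L^-2 M^-1 T^3] ✗

The dimensions do not match. The other three equations balance.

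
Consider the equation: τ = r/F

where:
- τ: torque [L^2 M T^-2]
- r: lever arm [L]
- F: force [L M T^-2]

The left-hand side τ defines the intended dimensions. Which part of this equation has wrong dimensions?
The right-hand side term r/F

τ has dimensions [L^2 M T^-2], but r/F has dimensions [M^-1 T^2], so the term r/F is dimensionally wrong for τ.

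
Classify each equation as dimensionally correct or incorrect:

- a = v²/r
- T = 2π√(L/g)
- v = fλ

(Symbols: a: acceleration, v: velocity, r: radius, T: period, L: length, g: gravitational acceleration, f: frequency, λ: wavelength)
Dimensionally correct: a = v²/r, T = 2π√(L/g), v = fλ
Dimensionally incorrect: none
Ordered (correct first, then incorrect): a = v²/r, T = 2π√(L/g), v = fλ

- a = v²/r: LHS [L T^-2], RHS [L T^-2] → correct ✓
- T = 2π√(L/g): LHS [T], RHS [T] → correct ✓
- v = fλ: LHS [L T^-1], RHS [L T^-1] → correct ✓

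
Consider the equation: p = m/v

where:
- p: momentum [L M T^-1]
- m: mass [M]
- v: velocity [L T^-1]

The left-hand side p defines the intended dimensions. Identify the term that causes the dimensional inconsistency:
The right-hand side term m/v

p has dimensions [L M T^-1], but m/v has dimensions [L^-1 M T], so the term m/v is dimensionally wrong for p.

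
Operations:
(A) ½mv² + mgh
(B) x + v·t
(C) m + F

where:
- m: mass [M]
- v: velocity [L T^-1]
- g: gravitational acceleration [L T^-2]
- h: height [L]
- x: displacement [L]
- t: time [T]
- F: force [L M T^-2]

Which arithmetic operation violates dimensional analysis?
(C) m + F

(A) ½mv² + mgh: ½mv² [L^2 M T^-2] and mgh [L^2 M T^-2] — same dimensions ✓
(B) x + v·t: x [L] and v·t [L] — same dimensions ✓
(C) m + F: m [M] and F [L M T^-2] — different dimensions cannot be added/subtracted ✗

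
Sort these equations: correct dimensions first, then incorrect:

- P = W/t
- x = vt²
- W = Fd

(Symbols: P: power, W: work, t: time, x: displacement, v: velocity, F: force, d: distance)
Dimensionally correct: P = W/t, W = Fd
Dimensionally incorrect: x = vt²
Ordered (correct first, then incorrect): P = W/t, W = Fd, x = vt²

- P = W/t: LHS [L^2 M T^-3], RHS [L^2 M T^-3] → correct ✓
- x = vt²: LHS [L], RHS [L T] → incorrect ✗
- W = Fd: LHS [L^2 M T^-2], RHS [L^2 M T^-2] → correct ✓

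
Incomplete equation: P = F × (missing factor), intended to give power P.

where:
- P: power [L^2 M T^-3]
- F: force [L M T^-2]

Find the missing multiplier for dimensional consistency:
v (velocity), dimensions [L T^-1]

P has dimensions [L^2 M T^-3] and F has dimensions [L M T^-2].
The missing factor must have dimensions [L^2 M T^-3] / [L M T^-2] = [L T^-1], i.e. velocity (v).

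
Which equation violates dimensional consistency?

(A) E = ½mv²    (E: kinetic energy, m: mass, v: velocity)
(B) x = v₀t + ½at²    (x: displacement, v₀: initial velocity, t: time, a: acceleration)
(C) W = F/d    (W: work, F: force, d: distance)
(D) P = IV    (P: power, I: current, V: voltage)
(C) W = F/d

The equation (C) W = F/d is dimensionally incorrect.

LHS (W): [L^2 M T^-2]
RHS (F/d): [M T^-2] ✗

The dimensions do not match. The other three equations balance.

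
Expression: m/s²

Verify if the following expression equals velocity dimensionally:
No

The expression m/s² has dimensions [L T^-2], but velocity has dimensions [L T^-1].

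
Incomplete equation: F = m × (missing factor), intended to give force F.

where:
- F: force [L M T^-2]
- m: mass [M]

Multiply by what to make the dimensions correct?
a (acceleration), dimensions [L T^-2]

F has dimensions [L M T^-2] and m has dimensions [M].
The missing factor must have dimensions [L M T^-2] / [M] = [L T^-2], i.e. acceleration (a).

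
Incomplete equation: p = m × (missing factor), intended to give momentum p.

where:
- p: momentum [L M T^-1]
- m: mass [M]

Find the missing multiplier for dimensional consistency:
v (velocity), dimensions [L T^-1]

p has dimensions [L M T^-1] and m has dimensions [M].
The missing factor must have dimensions [L M T^-1] / [M] = [L T^-1], i.e. velocity (v).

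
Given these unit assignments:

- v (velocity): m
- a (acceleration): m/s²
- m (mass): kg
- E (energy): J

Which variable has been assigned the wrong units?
v

The variable v (velocity) should have units m/s, not m.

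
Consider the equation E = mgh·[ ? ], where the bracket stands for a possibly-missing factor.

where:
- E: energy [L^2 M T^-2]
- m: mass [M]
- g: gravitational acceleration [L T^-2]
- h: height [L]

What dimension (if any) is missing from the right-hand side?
Nothing is missing — the bracketed factor must be dimensionless.

E has dimensions [L^2 M T^-2] and mgh already has dimensions [L^2 M T^-2], so E = mgh is dimensionally complete.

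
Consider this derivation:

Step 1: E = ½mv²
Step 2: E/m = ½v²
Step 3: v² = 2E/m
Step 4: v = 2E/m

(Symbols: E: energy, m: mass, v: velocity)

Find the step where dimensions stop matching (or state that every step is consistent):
Step 4

Step 1: E = ½mv² → LHS [L^2 M T^-2], RHS [L^2 M T^-2] ✓
Step 2: E/m = ½v² → LHS [L^2 T^-2], RHS [L^2 T^-2] ✓
Step 3: v² = 2E/m → LHS [L^2 T^-2], RHS [L^2 T^-2] ✓
Step 4: v = 2E/m → LHS [L T^-1], RHS [L^2 T^-2] ✗

The first dimensional inconsistency appears in step 4: v = 2E/m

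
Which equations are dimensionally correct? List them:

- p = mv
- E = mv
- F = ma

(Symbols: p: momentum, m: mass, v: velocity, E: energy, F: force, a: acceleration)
Dimensionally correct: p = mv, F = ma
Dimensionally incorrect: E = mv
Ordered (correct first, then incorrect): p = mv, F = ma, E = mv

- p = mv: LHS [L M T^-1], RHS [L M T^-1] → correct ✓
- E = mv: LHS [L^2 M T^-2], RHS [L M T^-1] → incorrect ✗
- F = ma: LHS [L M T^-2], RHS [L M T^-2] → correct ✓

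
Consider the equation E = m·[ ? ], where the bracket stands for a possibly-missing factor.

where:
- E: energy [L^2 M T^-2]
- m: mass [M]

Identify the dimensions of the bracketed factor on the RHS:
[L^2 T^-2] — velocity squared (e.g. v²)

E has dimensions [L^2 M T^-2]; m has dimensions [M].
The bracketed factor must supply [L^2 M T^-2] / [M] = [L^2 T^-2].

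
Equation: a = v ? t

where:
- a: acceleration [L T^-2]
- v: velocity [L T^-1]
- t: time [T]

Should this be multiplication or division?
division (÷): a = v ÷ t

a [L T^-2]; v [L T^-1]; t [T].
v × t → [L] ✗
v ÷ t → [L T^-2] ✓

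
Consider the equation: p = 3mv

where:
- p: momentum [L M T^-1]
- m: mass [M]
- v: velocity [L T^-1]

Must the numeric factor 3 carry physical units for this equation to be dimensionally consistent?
No

p has dimensions [L M T^-1] and mv already has dimensions [L M T^-1], so the equation balances without 3 contributing any dimensions. 3 is a pure (dimensionless) number; changing or removing it would not affect dimensional consistency.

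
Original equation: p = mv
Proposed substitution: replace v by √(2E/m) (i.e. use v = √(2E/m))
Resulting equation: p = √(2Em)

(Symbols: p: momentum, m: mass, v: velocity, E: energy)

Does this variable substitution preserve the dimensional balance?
Yes

[v] = [L T^-1] and [√(2E/m)] = [L T^-1]. These match, so the substitution replaces a quantity by one of the same dimensions and the result p = √(2Em) has LHS [L M T^-1] vs RHS [L M T^-1] — still consistent.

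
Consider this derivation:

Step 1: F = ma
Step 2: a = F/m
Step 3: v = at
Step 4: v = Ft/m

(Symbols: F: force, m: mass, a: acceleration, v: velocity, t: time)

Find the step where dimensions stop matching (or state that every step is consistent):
No step introduces an error — all steps are dimensionally consistent.

Step 1: F = ma → LHS [L M T^-2], RHS [L M T^-2] ✓
Step 2: a = F/m → LHS [L T^-2], RHS [L T^-2] ✓
Step 3: v = at → LHS [L T^-1], RHS [L T^-1] ✓
Step 4: v = Ft/m → LHS [L T^-1], RHS [L T^-1] ✓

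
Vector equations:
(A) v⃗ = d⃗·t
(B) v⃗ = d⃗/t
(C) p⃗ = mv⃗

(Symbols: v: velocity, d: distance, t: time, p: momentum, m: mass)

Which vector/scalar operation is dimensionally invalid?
(A) v⃗ = d⃗·t

(A) v⃗ = d⃗·t: LHS [L T^-1], RHS [L T] ✗ — velocity is displacement per time; should be d⃗/t
(B) v⃗ = d⃗/t: LHS [L T^-1], RHS [L T^-1] ✓ — displacement (vector) divided by time (scalar)
(C) p⃗ = mv⃗: LHS [L M T^-1], RHS [L M T^-1] ✓ — mass (scalar) times velocity (vector)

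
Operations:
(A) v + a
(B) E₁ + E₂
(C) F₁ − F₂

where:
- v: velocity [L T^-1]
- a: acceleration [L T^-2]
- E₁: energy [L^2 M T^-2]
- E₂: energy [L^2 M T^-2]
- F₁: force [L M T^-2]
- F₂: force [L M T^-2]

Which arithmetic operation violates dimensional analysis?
(A) v + a

(A) v + a: v [L T^-1] and a [L T^-2] — different dimensions cannot be added/subtracted ✗
(B) E₁ + E₂: E₁ [L^2 M T^-2] and E₂ [L^2 M T^-2] — same dimensions ✓
(C) F₁ − F₂: F₁ [L M T^-2] and F₂ [L M T^-2] — same dimensions ✓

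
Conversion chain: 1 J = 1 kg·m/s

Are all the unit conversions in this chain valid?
The chain is incorrect (it contains an error).

Incorrect: Joule is kg·m²/s², not kg·m/s (that is momentum)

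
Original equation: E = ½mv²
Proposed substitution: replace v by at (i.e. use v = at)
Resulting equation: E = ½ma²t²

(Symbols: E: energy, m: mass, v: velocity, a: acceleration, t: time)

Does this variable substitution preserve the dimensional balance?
Yes

[v] = [L T^-1] and [at] = [L T^-1]. These match, so the substitution replaces a quantity by one of the same dimensions and the result E = ½ma²t² has LHS [L^2 M T^-2] vs RHS [L^2 M T^-2] — still consistent.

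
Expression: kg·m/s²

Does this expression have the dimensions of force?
Yes

The expression kg·m/s² has dimensions [L M T^-2], which is exactly force [L M T^-2].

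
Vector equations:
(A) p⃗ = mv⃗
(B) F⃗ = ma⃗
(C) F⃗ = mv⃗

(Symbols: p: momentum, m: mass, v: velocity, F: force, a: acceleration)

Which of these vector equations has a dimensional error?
(C) F⃗ = mv⃗

(A) p⃗ = mv⃗: LHS [L M T^-1], RHS [L M T^-1] ✓ — mass (scalar) times velocity (vector)
(B) F⃗ = ma⃗: LHS [L M T^-2], RHS [L M T^-2] ✓ — Force and acceleration are vectors, mass is a scalar
(C) F⃗ = mv⃗: LHS [L M T^-2], RHS [L M T^-1] ✗ — mass times velocity is momentum, not force; should be ma⃗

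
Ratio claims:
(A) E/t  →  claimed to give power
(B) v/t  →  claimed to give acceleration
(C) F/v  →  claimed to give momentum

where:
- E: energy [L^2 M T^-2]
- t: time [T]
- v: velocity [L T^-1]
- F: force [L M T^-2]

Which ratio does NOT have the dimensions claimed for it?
(C) F/v does not give momentum

(A) E/t: [L^2 M T^-3] = power [L^2 M T^-3] ✓
(B) v/t: [L T^-2] = acceleration [L T^-2] ✓
(C) F/v: [M T^-1] ≠ momentum [L M T^-1] ✗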